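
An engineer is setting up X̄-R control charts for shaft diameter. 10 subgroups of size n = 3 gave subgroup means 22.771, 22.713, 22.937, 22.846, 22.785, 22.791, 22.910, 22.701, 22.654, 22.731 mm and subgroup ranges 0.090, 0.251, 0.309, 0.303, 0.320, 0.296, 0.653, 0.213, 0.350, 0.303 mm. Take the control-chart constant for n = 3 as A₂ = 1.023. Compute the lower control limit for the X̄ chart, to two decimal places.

22.47

X̄̄ = (22.771 + 22.713 + 22.937 + 22.846 + 22.785 + 22.791 + 22.910 + 22.701 + 22.654 + 22.731) / 10 = 227.8390 / 10 = 22.7839
R̄ = (0.090 + 0.251 + 0.309 + 0.303 + 0.320 + 0.296 + 0.653 + 0.213 + 0.350 + 0.303) / 10 = 3.0880 / 10 = 0.3088
LCL = X̄̄ − A₂·R̄ = 22.7839 − 1.023 × 0.3088 = 22.4680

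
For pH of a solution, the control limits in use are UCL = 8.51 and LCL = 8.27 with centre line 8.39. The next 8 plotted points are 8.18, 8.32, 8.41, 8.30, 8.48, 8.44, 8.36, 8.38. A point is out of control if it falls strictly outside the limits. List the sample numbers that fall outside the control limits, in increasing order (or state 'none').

1

Compare each point to [8.27, 8.51]: sample 1 = 8.18 < LCL.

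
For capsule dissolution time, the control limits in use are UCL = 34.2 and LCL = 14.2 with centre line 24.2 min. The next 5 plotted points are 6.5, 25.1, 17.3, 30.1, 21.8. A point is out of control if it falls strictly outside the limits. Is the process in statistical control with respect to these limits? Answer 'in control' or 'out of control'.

Compare each point to [14.2, 34.2]: sample 1 = 6.5 < LCL.

out of control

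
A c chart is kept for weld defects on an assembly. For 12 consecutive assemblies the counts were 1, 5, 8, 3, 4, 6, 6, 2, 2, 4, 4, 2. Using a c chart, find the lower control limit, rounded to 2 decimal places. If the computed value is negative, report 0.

0.00

c̄ = (1 + 5 + 8 + 3 + 4 + 6 + 6 + 2 + 2 + 4 + 4 + 2) / 12 = 47 / 12 = 3.9167
LCL = c̄ − 3√c̄ = 3.9167 − 3 × 1.9791 = -2.0205 → 0 (cannot be negative)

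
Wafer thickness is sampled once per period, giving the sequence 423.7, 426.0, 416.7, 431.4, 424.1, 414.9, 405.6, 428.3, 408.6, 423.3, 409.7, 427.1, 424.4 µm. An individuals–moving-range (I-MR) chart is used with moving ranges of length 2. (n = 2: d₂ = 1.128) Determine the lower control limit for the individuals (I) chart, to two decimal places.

388.62

X̄ = (423.7 + 426.0 + 416.7 + 431.4 + 424.1 + 414.9 + 405.6 + 428.3 + 408.6 + 423.3 + 409.7 + 427.1 + 424.4) / 13 = 420.2923
Moving ranges: 2.3, 9.3, 14.7, 7.3, 9.2, 9.3, 22.7, 19.7, 14.7, 13.6, 17.4, 2.7; M̄R̄ = 142.9000 / 12 = 11.9083
LCL = X̄ − 3·M̄R̄/d₂ = 420.2923 − 3 × 11.9083 / 1.128 = 388.6212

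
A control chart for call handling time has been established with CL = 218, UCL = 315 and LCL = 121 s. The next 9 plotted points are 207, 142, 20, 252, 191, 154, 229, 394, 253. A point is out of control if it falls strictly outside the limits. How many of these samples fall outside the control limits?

Compare each point to [121, 315]: sample 3 = 20 < LCL; sample 8 = 394 > UCL.

2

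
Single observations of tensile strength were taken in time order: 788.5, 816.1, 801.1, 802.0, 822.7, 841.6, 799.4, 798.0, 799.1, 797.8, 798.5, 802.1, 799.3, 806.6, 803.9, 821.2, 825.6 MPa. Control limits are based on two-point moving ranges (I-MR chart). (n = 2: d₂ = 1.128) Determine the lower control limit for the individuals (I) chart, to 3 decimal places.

X̄ = (788.5 + 816.1 + 801.1 + 802.0 + 822.7 + 841.6 + 799.4 + 798.0 + 799.1 + 797.8 + 798.5 + 802.1 + 799.3 + 806.6 + 803.9 + 821.2 + 825.6) / 17 = 807.2647
Moving ranges: 27.6, 15.0, 0.9, 20.7, 18.9, 42.2, 1.4, 1.1, 1.3, 0.7, 3.6, 2.8, 7.3, 2.7, 17.3, 4.4; M̄R̄ = 167.9000 / 16 = 10.4938
LCL = X̄ − 3·M̄R̄/d₂ = 807.2647 − 3 × 10.4938 / 1.128 = 779.3558

779.356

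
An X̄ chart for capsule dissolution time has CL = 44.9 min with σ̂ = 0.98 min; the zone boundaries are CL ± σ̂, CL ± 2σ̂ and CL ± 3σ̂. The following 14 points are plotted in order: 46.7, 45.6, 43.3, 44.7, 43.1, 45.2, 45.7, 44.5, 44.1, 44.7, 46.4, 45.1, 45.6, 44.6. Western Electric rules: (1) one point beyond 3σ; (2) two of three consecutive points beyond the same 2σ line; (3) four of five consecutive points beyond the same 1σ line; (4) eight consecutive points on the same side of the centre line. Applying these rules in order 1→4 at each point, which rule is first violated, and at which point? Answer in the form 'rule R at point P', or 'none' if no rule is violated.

Zone of each point (C = within 1σ̂, B = 1σ̂–2σ̂, A = 2σ̂–3σ̂, * = beyond 3σ̂; sign = side of CL): 1:+B, 2:+C, 3:-B, 4:-C, 5:-B, 6:+C, 7:+C, 8:-C, 9:-C, 10:-C, 11:+B, 12:+C, 13:+C, 14:-C
No rule fires across all 14 points.

none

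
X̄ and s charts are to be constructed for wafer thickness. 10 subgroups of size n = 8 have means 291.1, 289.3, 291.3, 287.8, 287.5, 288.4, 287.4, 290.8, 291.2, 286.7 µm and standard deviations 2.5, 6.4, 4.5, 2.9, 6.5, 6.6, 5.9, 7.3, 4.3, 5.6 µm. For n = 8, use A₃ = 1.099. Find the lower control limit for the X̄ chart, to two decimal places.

283.38

X̄̄ = (291.1 + 289.3 + 291.3 + 287.8 + 287.5 + 288.4 + 287.4 + 290.8 + 291.2 + 286.7) / 10 = 289.1500
s̄ = (2.5 + 6.4 + 4.5 + 2.9 + 6.5 + 6.6 + 5.9 + 7.3 + 4.3 + 5.6) / 10 = 5.2500
LCL = X̄̄ − A₃·s̄ = 289.1500 − 1.099 × 5.2500 = 283.3802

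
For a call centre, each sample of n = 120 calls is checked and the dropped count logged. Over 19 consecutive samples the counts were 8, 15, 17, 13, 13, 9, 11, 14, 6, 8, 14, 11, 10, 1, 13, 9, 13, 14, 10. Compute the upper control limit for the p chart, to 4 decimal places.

0.1707

p̄ = Σdᵢ / (k·n) = 209 / (19 × 120) = 0.09167
UCL = p̄ + 3·√(p̄(1−p̄)/n) = 0.09167 + 3 × √(0.09167×0.90833/120) = 0.09167 + 3 × 0.02634 = 0.17069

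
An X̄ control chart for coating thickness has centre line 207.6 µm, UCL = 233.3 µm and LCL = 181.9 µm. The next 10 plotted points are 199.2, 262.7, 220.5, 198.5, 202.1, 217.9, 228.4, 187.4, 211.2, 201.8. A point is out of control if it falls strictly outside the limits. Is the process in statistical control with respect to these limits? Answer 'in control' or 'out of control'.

Compare each point to [181.9, 233.3]: sample 2 = 262.7 > UCL.

out of control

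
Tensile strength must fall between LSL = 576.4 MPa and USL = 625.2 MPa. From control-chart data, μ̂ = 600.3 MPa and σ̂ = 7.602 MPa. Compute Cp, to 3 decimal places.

Cp = (USL − LSL) / (6σ̂) = (625.2 − 576.4) / (6 × 7.602) = 48.8000 / 45.6120 = 1.0699

1.070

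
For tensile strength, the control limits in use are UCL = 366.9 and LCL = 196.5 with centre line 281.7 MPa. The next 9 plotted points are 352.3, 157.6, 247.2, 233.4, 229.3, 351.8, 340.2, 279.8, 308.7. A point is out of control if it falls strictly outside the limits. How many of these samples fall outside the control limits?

Compare each point to [196.5, 366.9]: sample 2 = 157.6 < LCL.

1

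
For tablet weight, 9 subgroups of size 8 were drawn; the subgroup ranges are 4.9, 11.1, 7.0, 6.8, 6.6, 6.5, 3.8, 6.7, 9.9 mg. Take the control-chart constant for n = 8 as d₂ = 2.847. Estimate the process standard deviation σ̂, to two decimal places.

R̄ = (4.9 + 11.1 + 7.0 + 6.8 + 6.6 + 6.5 + 3.8 + 6.7 + 9.9) / 9 = 7.0333
σ̂ = R̄ / d₂ = 7.0333 / 2.847 = 2.4704

2.47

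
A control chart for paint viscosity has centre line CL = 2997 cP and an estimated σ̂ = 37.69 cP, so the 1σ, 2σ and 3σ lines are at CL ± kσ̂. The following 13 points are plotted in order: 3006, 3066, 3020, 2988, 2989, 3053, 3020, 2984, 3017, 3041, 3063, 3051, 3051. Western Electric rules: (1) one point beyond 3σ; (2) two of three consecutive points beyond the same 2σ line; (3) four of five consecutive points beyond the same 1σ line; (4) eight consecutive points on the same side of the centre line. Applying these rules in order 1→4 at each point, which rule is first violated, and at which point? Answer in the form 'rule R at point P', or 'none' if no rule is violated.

rule 3 at point 13

Zone of each point (C = within 1σ̂, B = 1σ̂–2σ̂, A = 2σ̂–3σ̂, * = beyond 3σ̂; sign = side of CL): 1:+C, 2:+B, 3:+C, 4:-C, 5:-C, 6:+B, 7:+C, 8:-C, 9:+C, 10:+B, 11:+B, 12:+B, 13:+B
Rule 3 (four of five consecutive points beyond the same 1σ limit) is satisfied at point 13.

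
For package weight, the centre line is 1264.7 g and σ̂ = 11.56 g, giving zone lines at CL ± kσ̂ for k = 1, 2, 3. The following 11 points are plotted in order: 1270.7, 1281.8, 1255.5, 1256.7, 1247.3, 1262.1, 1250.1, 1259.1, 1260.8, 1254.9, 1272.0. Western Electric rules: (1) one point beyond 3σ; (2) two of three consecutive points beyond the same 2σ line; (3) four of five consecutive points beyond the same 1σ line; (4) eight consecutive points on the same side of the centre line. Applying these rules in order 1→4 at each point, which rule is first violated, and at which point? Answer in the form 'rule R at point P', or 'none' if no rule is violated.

rule 4 at point 10

Zone of each point (C = within 1σ̂, B = 1σ̂–2σ̂, A = 2σ̂–3σ̂, * = beyond 3σ̂; sign = side of CL): 1:+C, 2:+B, 3:-C, 4:-C, 5:-B, 6:-C, 7:-B, 8:-C, 9:-C, 10:-C, 11:+C
Rule 4 (eight consecutive points on the same side of the centre line) is satisfied at point 10.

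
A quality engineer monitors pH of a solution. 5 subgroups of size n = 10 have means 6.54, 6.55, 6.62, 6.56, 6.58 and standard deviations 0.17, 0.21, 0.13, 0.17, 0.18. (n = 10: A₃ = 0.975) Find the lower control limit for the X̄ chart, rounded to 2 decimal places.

6.40

X̄̄ = (6.54 + 6.55 + 6.62 + 6.56 + 6.58) / 5 = 6.5700
s̄ = (0.17 + 0.21 + 0.13 + 0.17 + 0.18) / 5 = 0.1720
LCL = X̄̄ − A₃·s̄ = 6.5700 − 0.975 × 0.1720 = 6.4023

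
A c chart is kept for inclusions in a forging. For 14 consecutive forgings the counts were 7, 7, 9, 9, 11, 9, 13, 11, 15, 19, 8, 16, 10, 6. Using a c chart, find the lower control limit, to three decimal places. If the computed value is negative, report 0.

c̄ = (7 + 7 + 9 + 9 + 11 + 9 + 13 + 11 + 15 + 19 + 8 + 16 + 10 + 6) / 14 = 150 / 14 = 10.7143
LCL = c̄ − 3√c̄ = 10.7143 − 3 × 3.2733 = 0.8945

0.894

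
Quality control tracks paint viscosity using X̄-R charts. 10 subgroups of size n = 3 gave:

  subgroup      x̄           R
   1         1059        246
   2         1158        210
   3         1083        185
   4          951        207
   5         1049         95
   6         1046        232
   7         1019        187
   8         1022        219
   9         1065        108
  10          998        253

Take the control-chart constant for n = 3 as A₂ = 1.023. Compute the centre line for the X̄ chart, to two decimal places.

X̄̄ = (1059 + 1158 + 1083 + 951 + 1049 + 1046 + 1019 + 1022 + 1065 + 998) / 10 = 10450.0000 / 10 = 1045.0000
CL = X̄̄ = 1045.0000

1045.00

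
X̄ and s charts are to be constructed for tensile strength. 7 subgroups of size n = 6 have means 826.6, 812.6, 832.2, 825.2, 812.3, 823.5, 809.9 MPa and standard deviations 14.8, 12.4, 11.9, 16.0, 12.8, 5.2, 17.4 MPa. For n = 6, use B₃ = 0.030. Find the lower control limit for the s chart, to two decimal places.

0.39

s̄ = (14.8 + 12.4 + 11.9 + 16.0 + 12.8 + 5.2 + 17.4) / 7 = 12.9286
LCL_s = B₃·s̄ = 0.030 × 12.9286 = 0.3879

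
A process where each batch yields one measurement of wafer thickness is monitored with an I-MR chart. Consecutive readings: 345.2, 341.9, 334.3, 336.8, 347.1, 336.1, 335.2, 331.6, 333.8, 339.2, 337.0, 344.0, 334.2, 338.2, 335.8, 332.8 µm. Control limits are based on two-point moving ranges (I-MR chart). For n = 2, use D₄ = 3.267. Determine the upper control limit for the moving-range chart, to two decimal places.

16.38

Moving ranges: 3.3, 7.6, 2.5, 10.3, 11.0, 0.9, 3.6, 2.2, 5.4, 2.2, 7.0, 9.8, 4.0, 2.4, 3.0; M̄R̄ = 75.2000 / 15 = 5.0133
UCL_MR = D₄·M̄R̄ = 3.267 × 5.0133 = 16.3786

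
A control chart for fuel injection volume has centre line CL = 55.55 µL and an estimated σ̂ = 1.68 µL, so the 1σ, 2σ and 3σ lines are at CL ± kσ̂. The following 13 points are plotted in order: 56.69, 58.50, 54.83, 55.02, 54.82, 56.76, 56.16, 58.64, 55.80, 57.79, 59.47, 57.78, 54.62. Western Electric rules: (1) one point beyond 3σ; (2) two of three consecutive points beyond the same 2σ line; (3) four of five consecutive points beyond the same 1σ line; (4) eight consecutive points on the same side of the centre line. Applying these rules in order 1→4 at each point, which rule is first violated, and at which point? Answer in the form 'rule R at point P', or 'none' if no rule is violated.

Zone of each point (C = within 1σ̂, B = 1σ̂–2σ̂, A = 2σ̂–3σ̂, * = beyond 3σ̂; sign = side of CL): 1:+C, 2:+B, 3:-C, 4:-C, 5:-C, 6:+C, 7:+C, 8:+B, 9:+C, 10:+B, 11:+A, 12:+B, 13:-C
Rule 3 (four of five consecutive points beyond the same 1σ limit) is satisfied at point 12.

rule 3 at point 12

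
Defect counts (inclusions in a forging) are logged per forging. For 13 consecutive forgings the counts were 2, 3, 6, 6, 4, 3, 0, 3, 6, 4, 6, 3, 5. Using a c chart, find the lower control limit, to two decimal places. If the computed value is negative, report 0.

c̄ = (2 + 3 + 6 + 6 + 4 + 3 + 0 + 3 + 6 + 4 + 6 + 3 + 5) / 13 = 51 / 13 = 3.9231
LCL = c̄ − 3√c̄ = 3.9231 − 3 × 1.9807 = -2.0190 → 0 (cannot be negative)

0.00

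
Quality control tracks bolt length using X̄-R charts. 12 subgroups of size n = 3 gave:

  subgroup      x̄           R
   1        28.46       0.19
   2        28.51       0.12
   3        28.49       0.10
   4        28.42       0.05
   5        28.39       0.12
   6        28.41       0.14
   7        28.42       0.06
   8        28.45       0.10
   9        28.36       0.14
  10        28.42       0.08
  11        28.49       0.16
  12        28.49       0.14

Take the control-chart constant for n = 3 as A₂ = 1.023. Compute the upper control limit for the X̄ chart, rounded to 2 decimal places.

X̄̄ = (28.46 + 28.51 + 28.49 + 28.42 + 28.39 + 28.41 + 28.42 + 28.45 + 28.36 + 28.42 + 28.49 + 28.49) / 12 = 341.3100 / 12 = 28.4425
R̄ = (0.19 + 0.12 + 0.10 + 0.05 + 0.12 + 0.14 + 0.06 + 0.10 + 0.14 + 0.08 + 0.16 + 0.14) / 12 = 1.4000 / 12 = 0.1167
UCL = X̄̄ + A₂·R̄ = 28.4425 + 1.023 × 0.1167 = 28.5618

28.56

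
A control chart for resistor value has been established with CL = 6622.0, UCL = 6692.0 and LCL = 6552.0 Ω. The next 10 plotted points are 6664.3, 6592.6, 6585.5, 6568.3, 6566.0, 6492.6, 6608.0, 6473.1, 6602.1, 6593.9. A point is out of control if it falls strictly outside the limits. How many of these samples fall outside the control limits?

Compare each point to [6552.0, 6692.0]: sample 6 = 6492.6 < LCL; sample 8 = 6473.1 < LCL.

2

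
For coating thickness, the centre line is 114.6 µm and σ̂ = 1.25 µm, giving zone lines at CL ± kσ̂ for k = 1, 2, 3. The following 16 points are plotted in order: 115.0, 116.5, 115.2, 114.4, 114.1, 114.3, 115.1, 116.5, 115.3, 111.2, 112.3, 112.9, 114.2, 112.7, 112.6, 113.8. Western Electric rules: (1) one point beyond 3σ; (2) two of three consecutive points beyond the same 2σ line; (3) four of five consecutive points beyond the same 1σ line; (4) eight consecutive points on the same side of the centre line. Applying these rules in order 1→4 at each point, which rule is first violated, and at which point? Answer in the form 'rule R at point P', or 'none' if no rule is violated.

rule 3 at point 14

Zone of each point (C = within 1σ̂, B = 1σ̂–2σ̂, A = 2σ̂–3σ̂, * = beyond 3σ̂; sign = side of CL): 1:+C, 2:+B, 3:+C, 4:-C, 5:-C, 6:-C, 7:+C, 8:+B, 9:+C, 10:-A, 11:-B, 12:-B, 13:-C, 14:-B, 15:-B, 16:-C
Rule 3 (four of five consecutive points beyond the same 1σ limit) is satisfied at point 14.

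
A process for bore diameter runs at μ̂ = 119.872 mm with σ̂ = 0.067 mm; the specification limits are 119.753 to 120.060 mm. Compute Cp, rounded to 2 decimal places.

0.76

Cp = (USL − LSL) / (6σ̂) = (120.060 − 119.753) / (6 × 0.067) = 0.3070 / 0.4020 = 0.7637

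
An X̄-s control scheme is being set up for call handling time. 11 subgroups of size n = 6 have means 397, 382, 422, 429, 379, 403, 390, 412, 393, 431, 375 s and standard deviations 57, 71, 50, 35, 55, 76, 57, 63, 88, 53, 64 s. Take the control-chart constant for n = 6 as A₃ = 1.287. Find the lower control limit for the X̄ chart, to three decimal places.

X̄̄ = (397 + 382 + 422 + 429 + 379 + 403 + 390 + 412 + 393 + 431 + 375) / 11 = 401.1818
s̄ = (57 + 71 + 50 + 35 + 55 + 76 + 57 + 63 + 88 + 53 + 64) / 11 = 60.8182
LCL = X̄̄ − A₃·s̄ = 401.1818 − 1.287 × 60.8182 = 322.9088

322.909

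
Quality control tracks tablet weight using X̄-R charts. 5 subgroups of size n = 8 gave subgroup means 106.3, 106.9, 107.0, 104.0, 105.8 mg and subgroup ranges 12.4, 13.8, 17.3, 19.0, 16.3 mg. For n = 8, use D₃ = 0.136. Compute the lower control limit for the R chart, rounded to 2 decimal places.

R̄ = (12.4 + 13.8 + 17.3 + 19.0 + 16.3) / 5 = 78.8000 / 5 = 15.7600
LCL_R = D₃·R̄ = 0.136 × 15.7600 = 2.1434

2.14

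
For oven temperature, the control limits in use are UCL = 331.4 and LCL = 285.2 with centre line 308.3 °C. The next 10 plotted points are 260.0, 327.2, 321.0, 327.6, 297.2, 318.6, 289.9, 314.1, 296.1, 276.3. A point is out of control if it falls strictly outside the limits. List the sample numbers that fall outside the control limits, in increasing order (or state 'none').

Compare each point to [285.2, 331.4]: sample 1 = 260.0 < LCL; sample 10 = 276.3 < LCL.

1, 10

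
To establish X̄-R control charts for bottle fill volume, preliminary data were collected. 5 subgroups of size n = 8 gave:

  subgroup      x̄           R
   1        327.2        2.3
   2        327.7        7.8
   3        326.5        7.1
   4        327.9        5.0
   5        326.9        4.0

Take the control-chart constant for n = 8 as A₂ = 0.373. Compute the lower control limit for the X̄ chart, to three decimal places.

X̄̄ = (327.2 + 327.7 + 326.5 + 327.9 + 326.9) / 5 = 1636.2000 / 5 = 327.2400
R̄ = (2.3 + 7.8 + 7.1 + 5.0 + 4.0) / 5 = 26.2000 / 5 = 5.2400
LCL = X̄̄ − A₂·R̄ = 327.2400 − 0.373 × 5.2400 = 325.2855

325.285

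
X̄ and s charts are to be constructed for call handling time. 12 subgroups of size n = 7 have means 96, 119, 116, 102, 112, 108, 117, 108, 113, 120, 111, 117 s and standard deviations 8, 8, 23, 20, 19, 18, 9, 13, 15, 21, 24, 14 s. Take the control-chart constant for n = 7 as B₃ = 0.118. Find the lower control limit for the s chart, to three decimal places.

1.888

s̄ = (8 + 8 + 23 + 20 + 19 + 18 + 9 + 13 + 15 + 21 + 24 + 14) / 12 = 16.0000
LCL_s = B₃·s̄ = 0.118 × 16.0000 = 1.8880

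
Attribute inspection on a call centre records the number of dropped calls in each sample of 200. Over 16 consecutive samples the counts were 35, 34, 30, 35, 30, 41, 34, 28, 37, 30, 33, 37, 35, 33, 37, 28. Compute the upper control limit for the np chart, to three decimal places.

49.417

p̄ = Σdᵢ / (k·n) = 537 / (16 × 200) = 0.16781
UCL = np̄ + 3·√(np̄(1−p̄)) = 33.5625 + 3 × √(33.5625×0.83219) = 33.5625 + 3 × 5.2849 = 49.4172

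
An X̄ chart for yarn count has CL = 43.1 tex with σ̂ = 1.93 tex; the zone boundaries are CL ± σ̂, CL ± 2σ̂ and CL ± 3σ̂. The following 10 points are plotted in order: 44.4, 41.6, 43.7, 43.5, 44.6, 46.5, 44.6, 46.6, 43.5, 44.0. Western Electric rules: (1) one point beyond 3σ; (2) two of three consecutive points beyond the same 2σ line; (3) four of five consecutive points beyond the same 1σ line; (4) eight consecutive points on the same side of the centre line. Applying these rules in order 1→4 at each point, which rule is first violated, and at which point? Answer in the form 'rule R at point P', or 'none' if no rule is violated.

Zone of each point (C = within 1σ̂, B = 1σ̂–2σ̂, A = 2σ̂–3σ̂, * = beyond 3σ̂; sign = side of CL): 1:+C, 2:-C, 3:+C, 4:+C, 5:+C, 6:+B, 7:+C, 8:+B, 9:+C, 10:+C
Rule 4 (eight consecutive points on the same side of the centre line) is satisfied at point 10.

rule 4 at point 10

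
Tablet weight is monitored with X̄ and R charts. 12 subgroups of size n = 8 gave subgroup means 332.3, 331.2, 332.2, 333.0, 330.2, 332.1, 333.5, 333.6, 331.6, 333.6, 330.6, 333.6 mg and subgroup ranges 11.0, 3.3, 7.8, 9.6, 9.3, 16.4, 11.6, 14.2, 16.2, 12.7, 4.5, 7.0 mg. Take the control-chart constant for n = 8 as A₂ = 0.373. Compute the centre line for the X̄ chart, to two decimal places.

X̄̄ = (332.3 + 331.2 + 332.2 + 333.0 + 330.2 + 332.1 + 333.5 + 333.6 + 331.6 + 333.6 + 330.6 + 333.6) / 12 = 3987.5000 / 12 = 332.2917
CL = X̄̄ = 332.2917

332.29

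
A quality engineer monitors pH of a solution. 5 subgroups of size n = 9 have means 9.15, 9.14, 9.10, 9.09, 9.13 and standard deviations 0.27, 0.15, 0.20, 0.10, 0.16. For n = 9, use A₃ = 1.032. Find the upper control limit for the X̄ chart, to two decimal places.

X̄̄ = (9.15 + 9.14 + 9.10 + 9.09 + 9.13) / 5 = 9.1220
s̄ = (0.27 + 0.15 + 0.20 + 0.10 + 0.16) / 5 = 0.1760
UCL = X̄̄ + A₃·s̄ = 9.1220 + 1.032 × 0.1760 = 9.3036

9.30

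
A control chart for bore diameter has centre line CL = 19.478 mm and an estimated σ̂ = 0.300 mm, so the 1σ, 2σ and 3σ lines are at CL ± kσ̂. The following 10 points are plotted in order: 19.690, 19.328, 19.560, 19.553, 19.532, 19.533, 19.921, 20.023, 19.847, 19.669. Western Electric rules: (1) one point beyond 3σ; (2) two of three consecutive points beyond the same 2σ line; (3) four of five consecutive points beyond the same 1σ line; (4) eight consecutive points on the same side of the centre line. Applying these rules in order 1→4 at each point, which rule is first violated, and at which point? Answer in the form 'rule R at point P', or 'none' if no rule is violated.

rule 4 at point 10

Zone of each point (C = within 1σ̂, B = 1σ̂–2σ̂, A = 2σ̂–3σ̂, * = beyond 3σ̂; sign = side of CL): 1:+C, 2:-C, 3:+C, 4:+C, 5:+C, 6:+C, 7:+B, 8:+B, 9:+B, 10:+C
Rule 4 (eight consecutive points on the same side of the centre line) is satisfied at point 10.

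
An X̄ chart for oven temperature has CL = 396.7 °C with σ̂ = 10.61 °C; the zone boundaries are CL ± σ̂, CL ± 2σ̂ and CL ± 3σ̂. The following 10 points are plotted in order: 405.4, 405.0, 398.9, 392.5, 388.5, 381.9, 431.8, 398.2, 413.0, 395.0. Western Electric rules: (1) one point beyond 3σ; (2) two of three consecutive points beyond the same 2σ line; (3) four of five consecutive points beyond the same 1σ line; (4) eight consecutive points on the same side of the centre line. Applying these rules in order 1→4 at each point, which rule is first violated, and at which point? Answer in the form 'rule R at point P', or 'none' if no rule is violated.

Zone of each point (C = within 1σ̂, B = 1σ̂–2σ̂, A = 2σ̂–3σ̂, * = beyond 3σ̂; sign = side of CL): 1:+C, 2:+C, 3:+C, 4:-C, 5:-C, 6:-B, 7:+*, 8:+C, 9:+B, 10:-C
Rule 1 (one point beyond the 3σ limits) is satisfied at point 7.

rule 1 at point 7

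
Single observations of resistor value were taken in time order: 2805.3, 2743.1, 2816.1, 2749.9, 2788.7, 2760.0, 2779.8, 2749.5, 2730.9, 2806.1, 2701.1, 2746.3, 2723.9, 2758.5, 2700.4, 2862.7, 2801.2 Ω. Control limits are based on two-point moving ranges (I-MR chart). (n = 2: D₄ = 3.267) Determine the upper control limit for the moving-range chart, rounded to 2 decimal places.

Moving ranges: 62.2, 73.0, 66.2, 38.8, 28.7, 19.8, 30.3, 18.6, 75.2, 105.0, 45.2, 22.4, 34.6, 58.1, 162.3, 61.5; M̄R̄ = 901.9000 / 16 = 56.3687
UCL_MR = D₄·M̄R̄ = 3.267 × 56.3687 = 184.1567

184.16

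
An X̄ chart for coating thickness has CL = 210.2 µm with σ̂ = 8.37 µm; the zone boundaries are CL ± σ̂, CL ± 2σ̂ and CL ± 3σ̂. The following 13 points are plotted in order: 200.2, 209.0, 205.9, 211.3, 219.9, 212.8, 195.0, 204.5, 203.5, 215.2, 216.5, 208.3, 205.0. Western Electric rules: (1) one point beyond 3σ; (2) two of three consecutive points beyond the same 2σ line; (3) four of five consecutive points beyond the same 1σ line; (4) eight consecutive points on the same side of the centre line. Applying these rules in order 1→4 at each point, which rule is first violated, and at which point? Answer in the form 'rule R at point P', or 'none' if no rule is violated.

Zone of each point (C = within 1σ̂, B = 1σ̂–2σ̂, A = 2σ̂–3σ̂, * = beyond 3σ̂; sign = side of CL): 1:-B, 2:-C, 3:-C, 4:+C, 5:+B, 6:+C, 7:-B, 8:-C, 9:-C, 10:+C, 11:+C, 12:-C, 13:-C
No rule fires across all 13 points.

none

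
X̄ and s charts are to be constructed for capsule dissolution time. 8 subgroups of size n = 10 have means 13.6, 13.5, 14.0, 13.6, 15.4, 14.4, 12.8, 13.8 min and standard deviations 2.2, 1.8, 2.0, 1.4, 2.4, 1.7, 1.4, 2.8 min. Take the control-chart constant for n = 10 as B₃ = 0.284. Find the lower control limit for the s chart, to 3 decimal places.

0.557

s̄ = (2.2 + 1.8 + 2.0 + 1.4 + 2.4 + 1.7 + 1.4 + 2.8) / 8 = 1.9625
LCL_s = B₃·s̄ = 0.284 × 1.9625 = 0.5573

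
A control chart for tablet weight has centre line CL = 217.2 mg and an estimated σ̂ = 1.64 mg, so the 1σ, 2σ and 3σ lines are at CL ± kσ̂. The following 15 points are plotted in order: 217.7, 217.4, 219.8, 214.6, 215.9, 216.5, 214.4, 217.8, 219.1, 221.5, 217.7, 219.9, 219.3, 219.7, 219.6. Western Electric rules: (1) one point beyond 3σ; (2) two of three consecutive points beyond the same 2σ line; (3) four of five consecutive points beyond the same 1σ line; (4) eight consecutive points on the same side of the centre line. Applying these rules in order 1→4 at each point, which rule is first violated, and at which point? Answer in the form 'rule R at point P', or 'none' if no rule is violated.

Zone of each point (C = within 1σ̂, B = 1σ̂–2σ̂, A = 2σ̂–3σ̂, * = beyond 3σ̂; sign = side of CL): 1:+C, 2:+C, 3:+B, 4:-B, 5:-C, 6:-C, 7:-B, 8:+C, 9:+B, 10:+A, 11:+C, 12:+B, 13:+B, 14:+B, 15:+B
Rule 3 (four of five consecutive points beyond the same 1σ limit) is satisfied at point 13.

rule 3 at point 13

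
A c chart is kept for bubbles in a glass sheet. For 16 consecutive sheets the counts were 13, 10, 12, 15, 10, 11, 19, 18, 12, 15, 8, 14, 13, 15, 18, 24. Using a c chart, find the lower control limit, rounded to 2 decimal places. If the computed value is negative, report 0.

2.89

c̄ = (13 + 10 + 12 + 15 + 10 + 11 + 19 + 18 + 12 + 15 + 8 + 14 + 13 + 15 + 18 + 24) / 16 = 227 / 16 = 14.1875
LCL = c̄ − 3√c̄ = 14.1875 − 3 × 3.7666 = 2.8876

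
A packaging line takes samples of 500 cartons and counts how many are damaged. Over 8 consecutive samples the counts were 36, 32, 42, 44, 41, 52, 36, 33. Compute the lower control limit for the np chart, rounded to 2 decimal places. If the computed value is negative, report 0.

p̄ = Σdᵢ / (k·n) = 316 / (8 × 500) = 0.07900
LCL = np̄ − 3·√(np̄(1−p̄)) = 39.5000 − 3 × 6.0315 = 21.4054

21.41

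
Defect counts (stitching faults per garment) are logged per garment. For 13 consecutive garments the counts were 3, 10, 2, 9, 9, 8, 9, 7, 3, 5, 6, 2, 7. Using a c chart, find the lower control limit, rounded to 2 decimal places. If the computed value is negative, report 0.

0.00

c̄ = (3 + 10 + 2 + 9 + 9 + 8 + 9 + 7 + 3 + 5 + 6 + 2 + 7) / 13 = 80 / 13 = 6.1538
LCL = c̄ − 3√c̄ = 6.1538 − 3 × 2.4807 = -1.2882 → 0 (cannot be negative)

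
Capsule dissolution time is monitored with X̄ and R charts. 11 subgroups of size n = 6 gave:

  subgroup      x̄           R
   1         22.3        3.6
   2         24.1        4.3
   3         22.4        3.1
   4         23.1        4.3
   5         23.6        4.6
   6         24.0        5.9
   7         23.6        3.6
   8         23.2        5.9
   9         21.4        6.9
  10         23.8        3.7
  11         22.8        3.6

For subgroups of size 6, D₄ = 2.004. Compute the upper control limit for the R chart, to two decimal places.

R̄ = (3.6 + 4.3 + 3.1 + 4.3 + 4.6 + 5.9 + 3.6 + 5.9 + 6.9 + 3.7 + 3.6) / 11 = 49.5000 / 11 = 4.5000
UCL_R = D₄·R̄ = 2.004 × 4.5000 = 9.0180

9.02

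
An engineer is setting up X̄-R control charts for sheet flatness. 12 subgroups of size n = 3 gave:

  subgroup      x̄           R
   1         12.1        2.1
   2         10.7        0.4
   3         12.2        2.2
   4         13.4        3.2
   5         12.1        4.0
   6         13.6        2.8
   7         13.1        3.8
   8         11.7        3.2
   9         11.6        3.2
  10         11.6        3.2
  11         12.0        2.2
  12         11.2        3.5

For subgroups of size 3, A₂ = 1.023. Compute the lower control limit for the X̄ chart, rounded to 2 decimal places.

9.23

X̄̄ = (12.1 + 10.7 + 12.2 + 13.4 + 12.1 + 13.6 + 13.1 + 11.7 + 11.6 + 11.6 + 12.0 + 11.2) / 12 = 145.3000 / 12 = 12.1083
R̄ = (2.1 + 0.4 + 2.2 + 3.2 + 4.0 + 2.8 + 3.8 + 3.2 + 3.2 + 3.2 + 2.2 + 3.5) / 12 = 33.8000 / 12 = 2.8167
LCL = X̄̄ − A₂·R̄ = 12.1083 − 1.023 × 2.8167 = 9.2269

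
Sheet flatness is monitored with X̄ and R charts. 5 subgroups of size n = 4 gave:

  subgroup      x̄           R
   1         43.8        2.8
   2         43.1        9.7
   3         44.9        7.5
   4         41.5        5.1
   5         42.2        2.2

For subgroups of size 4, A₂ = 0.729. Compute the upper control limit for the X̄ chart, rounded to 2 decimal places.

X̄̄ = (43.8 + 43.1 + 44.9 + 41.5 + 42.2) / 5 = 215.5000 / 5 = 43.1000
R̄ = (2.8 + 9.7 + 7.5 + 5.1 + 2.2) / 5 = 27.3000 / 5 = 5.4600
UCL = X̄̄ + A₂·R̄ = 43.1000 + 0.729 × 5.4600 = 47.0803

47.08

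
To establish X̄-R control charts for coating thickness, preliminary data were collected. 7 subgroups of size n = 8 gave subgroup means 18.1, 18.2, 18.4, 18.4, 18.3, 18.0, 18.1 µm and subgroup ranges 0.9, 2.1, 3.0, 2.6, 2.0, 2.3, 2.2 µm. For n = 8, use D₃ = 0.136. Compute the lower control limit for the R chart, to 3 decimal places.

R̄ = (0.9 + 2.1 + 3.0 + 2.6 + 2.0 + 2.3 + 2.2) / 7 = 15.1000 / 7 = 2.1571
LCL_R = D₃·R̄ = 0.136 × 2.1571 = 0.2934

0.293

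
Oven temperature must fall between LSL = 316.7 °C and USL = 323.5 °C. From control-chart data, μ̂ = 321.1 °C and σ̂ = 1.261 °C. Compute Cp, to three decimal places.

0.899

Cp = (USL − LSL) / (6σ̂) = (323.5 − 316.7) / (6 × 1.261) = 6.8000 / 7.5660 = 0.8988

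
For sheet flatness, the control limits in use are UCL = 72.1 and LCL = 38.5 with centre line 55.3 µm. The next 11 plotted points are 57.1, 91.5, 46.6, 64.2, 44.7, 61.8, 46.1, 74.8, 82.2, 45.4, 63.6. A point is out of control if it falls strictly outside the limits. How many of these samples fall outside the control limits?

Compare each point to [38.5, 72.1]: sample 2 = 91.5 > UCL; sample 8 = 74.8 > UCL; sample 9 = 82.2 > UCL.

3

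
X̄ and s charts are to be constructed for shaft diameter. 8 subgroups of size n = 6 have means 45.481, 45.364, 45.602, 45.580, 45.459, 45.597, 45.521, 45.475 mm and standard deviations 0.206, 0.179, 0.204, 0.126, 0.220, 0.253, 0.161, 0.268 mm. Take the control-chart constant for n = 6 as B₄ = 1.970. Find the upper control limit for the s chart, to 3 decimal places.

0.398

s̄ = (0.206 + 0.179 + 0.204 + 0.126 + 0.220 + 0.253 + 0.161 + 0.268) / 8 = 0.2021
UCL_s = B₄·s̄ = 1.970 × 0.2021 = 0.3982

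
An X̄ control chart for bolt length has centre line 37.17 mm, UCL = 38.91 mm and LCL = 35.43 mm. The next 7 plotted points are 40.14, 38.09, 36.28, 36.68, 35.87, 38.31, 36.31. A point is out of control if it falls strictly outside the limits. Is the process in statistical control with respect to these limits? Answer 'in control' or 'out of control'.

Compare each point to [35.43, 38.91]: sample 1 = 40.14 > UCL.

out of control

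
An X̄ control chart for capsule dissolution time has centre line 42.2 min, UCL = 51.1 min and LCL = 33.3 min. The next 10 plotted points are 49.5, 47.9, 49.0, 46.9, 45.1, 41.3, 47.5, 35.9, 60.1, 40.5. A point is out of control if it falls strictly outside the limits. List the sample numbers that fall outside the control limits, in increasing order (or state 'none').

Compare each point to [33.3, 51.1]: sample 9 = 60.1 > UCL.

9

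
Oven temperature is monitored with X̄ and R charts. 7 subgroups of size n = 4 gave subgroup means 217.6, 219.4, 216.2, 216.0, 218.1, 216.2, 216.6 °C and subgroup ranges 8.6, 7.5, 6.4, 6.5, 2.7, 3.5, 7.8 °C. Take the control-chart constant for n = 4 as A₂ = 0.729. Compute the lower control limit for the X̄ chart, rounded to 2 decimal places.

X̄̄ = (217.6 + 219.4 + 216.2 + 216.0 + 218.1 + 216.2 + 216.6) / 7 = 1520.1000 / 7 = 217.1571
R̄ = (8.6 + 7.5 + 6.4 + 6.5 + 2.7 + 3.5 + 7.8) / 7 = 43.0000 / 7 = 6.1429
LCL = X̄̄ − A₂·R̄ = 217.1571 − 0.729 × 6.1429 = 212.6790

212.68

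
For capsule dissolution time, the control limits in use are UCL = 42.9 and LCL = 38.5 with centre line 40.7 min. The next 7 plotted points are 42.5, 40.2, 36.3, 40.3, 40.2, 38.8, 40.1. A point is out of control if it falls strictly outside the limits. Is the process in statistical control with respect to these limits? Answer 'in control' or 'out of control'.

out of control

Compare each point to [38.5, 42.9]: sample 3 = 36.3 < LCL.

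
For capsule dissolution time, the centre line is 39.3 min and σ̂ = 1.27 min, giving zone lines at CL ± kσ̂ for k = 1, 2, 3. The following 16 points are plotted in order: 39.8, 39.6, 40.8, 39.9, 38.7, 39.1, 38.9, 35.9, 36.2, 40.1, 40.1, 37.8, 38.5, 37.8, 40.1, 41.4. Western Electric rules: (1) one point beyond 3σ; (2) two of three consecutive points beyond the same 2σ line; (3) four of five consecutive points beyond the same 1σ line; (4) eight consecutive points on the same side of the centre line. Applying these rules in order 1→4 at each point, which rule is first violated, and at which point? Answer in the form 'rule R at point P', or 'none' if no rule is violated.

rule 2 at point 9

Zone of each point (C = within 1σ̂, B = 1σ̂–2σ̂, A = 2σ̂–3σ̂, * = beyond 3σ̂; sign = side of CL): 1:+C, 2:+C, 3:+B, 4:+C, 5:-C, 6:-C, 7:-C, 8:-A, 9:-A, 10:+C, 11:+C, 12:-B, 13:-C, 14:-B, 15:+C, 16:+B
Rule 2 (two of three consecutive points beyond the same 2σ limit) is satisfied at point 9.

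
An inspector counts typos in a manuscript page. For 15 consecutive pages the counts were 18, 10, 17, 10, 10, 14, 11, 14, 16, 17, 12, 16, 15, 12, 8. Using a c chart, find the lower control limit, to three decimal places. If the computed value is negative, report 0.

2.379

c̄ = (18 + 10 + 17 + 10 + 10 + 14 + 11 + 14 + 16 + 17 + 12 + 16 + 15 + 12 + 8) / 15 = 200 / 15 = 13.3333
LCL = c̄ − 3√c̄ = 13.3333 − 3 × 3.6515 = 2.3789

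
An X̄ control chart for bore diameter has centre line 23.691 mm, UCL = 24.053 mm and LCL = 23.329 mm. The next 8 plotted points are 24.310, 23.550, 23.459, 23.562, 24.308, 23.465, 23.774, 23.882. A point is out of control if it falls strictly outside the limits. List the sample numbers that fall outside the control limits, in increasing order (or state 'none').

Compare each point to [23.329, 24.053]: sample 1 = 24.310 > UCL; sample 5 = 24.308 > UCL.

1, 5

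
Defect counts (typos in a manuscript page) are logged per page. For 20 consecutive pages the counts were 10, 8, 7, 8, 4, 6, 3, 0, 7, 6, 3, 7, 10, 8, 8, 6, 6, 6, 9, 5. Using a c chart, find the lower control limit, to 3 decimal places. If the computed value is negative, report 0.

c̄ = (10 + 8 + 7 + 8 + 4 + 6 + 3 + 0 + 7 + 6 + 3 + 7 + 10 + 8 + 8 + 6 + 6 + 6 + 9 + 5) / 20 = 127 / 20 = 6.3500
LCL = c̄ − 3√c̄ = 6.3500 − 3 × 2.5199 = -1.2098 → 0 (cannot be negative)

0.000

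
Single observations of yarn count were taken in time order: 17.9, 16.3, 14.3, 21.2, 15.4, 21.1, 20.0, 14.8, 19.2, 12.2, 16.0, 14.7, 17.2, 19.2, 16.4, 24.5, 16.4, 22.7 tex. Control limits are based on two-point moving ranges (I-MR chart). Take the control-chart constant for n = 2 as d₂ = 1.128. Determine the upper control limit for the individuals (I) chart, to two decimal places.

29.42

X̄ = (17.9 + 16.3 + 14.3 + 21.2 + 15.4 + 21.1 + 20.0 + 14.8 + 19.2 + 12.2 + 16.0 + 14.7 + 17.2 + 19.2 + 16.4 + 24.5 + 16.4 + 22.7) / 18 = 17.7500
Moving ranges: 1.6, 2.0, 6.9, 5.8, 5.7, 1.1, 5.2, 4.4, 7.0, 3.8, 1.3, 2.5, 2.0, 2.8, 8.1, 8.1, 6.3; M̄R̄ = 74.6000 / 17 = 4.3882
UCL = X̄ + 3·M̄R̄/d₂ = 17.7500 + 3 × 4.3882 / 1.128 = 29.4208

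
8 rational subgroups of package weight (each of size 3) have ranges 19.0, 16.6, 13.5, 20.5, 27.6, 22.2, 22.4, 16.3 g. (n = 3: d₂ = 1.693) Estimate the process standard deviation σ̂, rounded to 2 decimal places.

11.67

R̄ = (19.0 + 16.6 + 13.5 + 20.5 + 27.6 + 22.2 + 22.4 + 16.3) / 8 = 19.7625
σ̂ = R̄ / d₂ = 19.7625 / 1.693 = 11.6731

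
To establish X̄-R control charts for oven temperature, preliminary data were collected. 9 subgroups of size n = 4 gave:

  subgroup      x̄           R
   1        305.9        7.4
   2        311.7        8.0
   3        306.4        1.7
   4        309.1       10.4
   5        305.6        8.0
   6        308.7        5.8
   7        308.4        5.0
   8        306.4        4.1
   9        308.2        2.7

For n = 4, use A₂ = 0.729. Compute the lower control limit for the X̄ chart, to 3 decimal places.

303.521

X̄̄ = (305.9 + 311.7 + 306.4 + 309.1 + 305.6 + 308.7 + 308.4 + 306.4 + 308.2) / 9 = 2770.4000 / 9 = 307.8222
R̄ = (7.4 + 8.0 + 1.7 + 10.4 + 8.0 + 5.8 + 5.0 + 4.1 + 2.7) / 9 = 53.1000 / 9 = 5.9000
LCL = X̄̄ − A₂·R̄ = 307.8222 − 0.729 × 5.9000 = 303.5211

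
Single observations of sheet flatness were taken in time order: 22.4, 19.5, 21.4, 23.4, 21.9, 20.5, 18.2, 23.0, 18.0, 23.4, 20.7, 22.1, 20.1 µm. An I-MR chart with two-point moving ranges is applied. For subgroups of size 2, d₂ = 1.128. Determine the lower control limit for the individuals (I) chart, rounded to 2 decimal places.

13.74

X̄ = (22.4 + 19.5 + 21.4 + 23.4 + 21.9 + 20.5 + 18.2 + 23.0 + 18.0 + 23.4 + 20.7 + 22.1 + 20.1) / 13 = 21.1231
Moving ranges: 2.9, 1.9, 2.0, 1.5, 1.4, 2.3, 4.8, 5.0, 5.4, 2.7, 1.4, 2.0; M̄R̄ = 33.3000 / 12 = 2.7750
LCL = X̄ − 3·M̄R̄/d₂ = 21.1231 − 3 × 2.7750 / 1.128 = 13.7428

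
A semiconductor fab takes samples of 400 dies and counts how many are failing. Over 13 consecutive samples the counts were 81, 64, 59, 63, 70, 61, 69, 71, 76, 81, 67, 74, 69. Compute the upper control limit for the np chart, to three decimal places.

92.364

p̄ = Σdᵢ / (k·n) = 905 / (13 × 400) = 0.17404
UCL = np̄ + 3·√(np̄(1−p̄)) = 69.6154 + 3 × √(69.6154×0.82596) = 69.6154 + 3 × 7.5829 = 92.3639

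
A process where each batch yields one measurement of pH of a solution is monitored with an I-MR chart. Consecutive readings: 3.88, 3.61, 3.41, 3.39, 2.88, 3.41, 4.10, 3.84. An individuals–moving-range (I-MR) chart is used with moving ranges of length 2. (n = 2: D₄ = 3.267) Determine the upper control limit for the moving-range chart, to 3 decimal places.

1.157

Moving ranges: 0.27, 0.20, 0.02, 0.51, 0.53, 0.69, 0.26; M̄R̄ = 2.4800 / 7 = 0.3543
UCL_MR = D₄·M̄R̄ = 3.267 × 0.3543 = 1.1575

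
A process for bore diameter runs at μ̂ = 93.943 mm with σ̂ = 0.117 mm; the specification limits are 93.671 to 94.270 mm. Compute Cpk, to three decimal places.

0.775

Cpu = (USL − μ̂) / (3σ̂) = (94.270 − 93.943) / (3 × 0.117) = 0.9316; Cpl = (μ̂ − LSL) / (3σ̂) = (93.943 − 93.671) / (3 × 0.117) = 0.7749; Cpk = min(Cpu, Cpl) = 0.7749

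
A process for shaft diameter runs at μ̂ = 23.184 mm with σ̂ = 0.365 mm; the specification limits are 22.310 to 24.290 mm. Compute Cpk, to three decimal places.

Cpu = (USL − μ̂) / (3σ̂) = (24.290 − 23.184) / (3 × 0.365) = 1.0100; Cpl = (μ̂ − LSL) / (3σ̂) = (23.184 − 22.310) / (3 × 0.365) = 0.7982; Cpk = min(Cpu, Cpl) = 0.7982

0.798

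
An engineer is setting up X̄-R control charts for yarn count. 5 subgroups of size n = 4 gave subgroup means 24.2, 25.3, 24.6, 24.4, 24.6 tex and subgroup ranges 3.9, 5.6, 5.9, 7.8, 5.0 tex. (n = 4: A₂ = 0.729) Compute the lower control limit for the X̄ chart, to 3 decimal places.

20.508

X̄̄ = (24.2 + 25.3 + 24.6 + 24.4 + 24.6) / 5 = 123.1000 / 5 = 24.6200
R̄ = (3.9 + 5.6 + 5.9 + 7.8 + 5.0) / 5 = 28.2000 / 5 = 5.6400
LCL = X̄̄ − A₂·R̄ = 24.6200 − 0.729 × 5.6400 = 20.5084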